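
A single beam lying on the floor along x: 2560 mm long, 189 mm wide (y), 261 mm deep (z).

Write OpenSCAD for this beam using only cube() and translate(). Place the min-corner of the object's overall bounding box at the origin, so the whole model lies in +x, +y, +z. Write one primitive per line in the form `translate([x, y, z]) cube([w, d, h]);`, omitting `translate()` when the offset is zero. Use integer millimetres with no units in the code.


cube([2560, 189, 261]);


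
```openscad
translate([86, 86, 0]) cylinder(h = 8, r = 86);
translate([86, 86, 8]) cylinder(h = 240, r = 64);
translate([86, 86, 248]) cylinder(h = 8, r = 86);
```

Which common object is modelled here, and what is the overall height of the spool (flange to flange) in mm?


A spool. The overall height is 256 mm.

Three coaxial cylinders, large–small–large — a spool. Two 8 mm flanges and a 240 mm core give 8 + 240 + 8 = 256 mm.


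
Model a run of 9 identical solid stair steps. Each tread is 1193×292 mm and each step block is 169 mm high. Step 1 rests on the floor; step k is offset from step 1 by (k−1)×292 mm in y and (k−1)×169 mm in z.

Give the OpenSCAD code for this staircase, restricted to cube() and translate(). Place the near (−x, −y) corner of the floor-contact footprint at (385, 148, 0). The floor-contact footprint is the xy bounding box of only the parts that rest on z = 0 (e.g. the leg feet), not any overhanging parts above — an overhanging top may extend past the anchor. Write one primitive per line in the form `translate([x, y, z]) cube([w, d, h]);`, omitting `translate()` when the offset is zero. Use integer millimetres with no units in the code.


translate([385, 148, 0]) cube([1193, 292, 169]);
translate([385, 440, 169]) cube([1193, 292, 169]);
translate([385, 732, 338]) cube([1193, 292, 169]);
translate([385, 1024, 507]) cube([1193, 292, 169]);
translate([385, 1316, 676]) cube([1193, 292, 169]);
translate([385, 1608, 845]) cube([1193, 292, 169]);
translate([385, 1900, 1014]) cube([1193, 292, 169]);
translate([385, 2192, 1183]) cube([1193, 292, 169]);
translate([385, 2484, 1352]) cube([1193, 292, 169]);


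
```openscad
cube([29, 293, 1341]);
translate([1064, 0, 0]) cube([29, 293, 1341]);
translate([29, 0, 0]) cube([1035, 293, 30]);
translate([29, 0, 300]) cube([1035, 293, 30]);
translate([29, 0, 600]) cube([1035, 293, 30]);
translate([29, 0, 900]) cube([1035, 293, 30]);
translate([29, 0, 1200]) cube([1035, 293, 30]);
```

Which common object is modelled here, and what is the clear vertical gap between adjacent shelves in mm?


A bookshelf. The clear shelf gap is 270 mm.

Two tall side panels with 5 horizontal boards between them — a bookshelf. The first two shelf undersides are at z = 0 and z = 300; with shelf thickness 30, the clear gap is 300 − 0 − 30 = 270 mm.


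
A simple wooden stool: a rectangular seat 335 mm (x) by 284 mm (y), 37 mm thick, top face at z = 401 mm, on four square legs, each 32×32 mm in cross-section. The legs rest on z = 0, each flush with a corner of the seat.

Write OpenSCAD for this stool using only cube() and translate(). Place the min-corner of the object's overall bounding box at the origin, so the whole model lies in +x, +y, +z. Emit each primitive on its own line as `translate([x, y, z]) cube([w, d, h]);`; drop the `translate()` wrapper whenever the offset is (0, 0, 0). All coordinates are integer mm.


translate([0, 0, 364]) cube([335, 284, 37]);
cube([32, 32, 364]);
translate([303, 0, 0]) cube([32, 32, 364]);
translate([0, 252, 0]) cube([32, 32, 364]);
translate([303, 252, 0]) cube([32, 32, 364]);


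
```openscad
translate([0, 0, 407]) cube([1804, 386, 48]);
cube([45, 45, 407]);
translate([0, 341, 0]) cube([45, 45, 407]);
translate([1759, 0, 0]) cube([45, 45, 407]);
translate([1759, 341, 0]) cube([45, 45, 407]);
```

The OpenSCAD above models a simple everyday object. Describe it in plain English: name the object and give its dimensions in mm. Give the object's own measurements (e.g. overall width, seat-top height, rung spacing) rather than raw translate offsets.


A long wooden bench with a 1804 mm (x) × 386 mm (y) seat, 48 mm thick, its top surface 455 mm above the floor. Four 45 mm square legs at the seat corners, flush with the edges, run from z = 0 to the seat underside.


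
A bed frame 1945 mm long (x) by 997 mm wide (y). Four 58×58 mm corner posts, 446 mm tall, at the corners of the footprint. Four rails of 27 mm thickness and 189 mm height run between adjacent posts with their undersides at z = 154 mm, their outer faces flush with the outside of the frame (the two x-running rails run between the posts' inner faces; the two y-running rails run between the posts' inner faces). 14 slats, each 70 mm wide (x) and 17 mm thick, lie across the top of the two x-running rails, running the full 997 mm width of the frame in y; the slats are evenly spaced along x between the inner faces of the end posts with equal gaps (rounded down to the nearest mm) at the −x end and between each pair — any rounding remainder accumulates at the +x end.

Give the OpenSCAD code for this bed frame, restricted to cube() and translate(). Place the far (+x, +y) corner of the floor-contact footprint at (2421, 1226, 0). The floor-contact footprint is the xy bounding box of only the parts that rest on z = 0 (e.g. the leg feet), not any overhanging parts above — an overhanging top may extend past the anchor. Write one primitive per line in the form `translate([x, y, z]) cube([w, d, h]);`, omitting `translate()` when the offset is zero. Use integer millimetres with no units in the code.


translate([476, 229, 0]) cube([58, 58, 446]);
translate([476, 1168, 0]) cube([58, 58, 446]);
translate([2363, 229, 0]) cube([58, 58, 446]);
translate([2363, 1168, 0]) cube([58, 58, 446]);
translate([534, 229, 154]) cube([1829, 27, 189]);
translate([534, 1199, 154]) cube([1829, 27, 189]);
translate([476, 287, 154]) cube([27, 881, 189]);
translate([2394, 287, 154]) cube([27, 881, 189]);
translate([590, 229, 343]) cube([70, 997, 17]);
translate([716, 229, 343]) cube([70, 997, 17]);
translate([842, 229, 343]) cube([70, 997, 17]);
translate([968, 229, 343]) cube([70, 997, 17]);
translate([1094, 229, 343]) cube([70, 997, 17]);
translate([1220, 229, 343]) cube([70, 997, 17]);
translate([1346, 229, 343]) cube([70, 997, 17]);
translate([1472, 229, 343]) cube([70, 997, 17]);
translate([1598, 229, 343]) cube([70, 997, 17]);
translate([1724, 229, 343]) cube([70, 997, 17]);
translate([1850, 229, 343]) cube([70, 997, 17]);
translate([1976, 229, 343]) cube([70, 997, 17]);
translate([2102, 229, 343]) cube([70, 997, 17]);
translate([2228, 229, 343]) cube([70, 997, 17]);


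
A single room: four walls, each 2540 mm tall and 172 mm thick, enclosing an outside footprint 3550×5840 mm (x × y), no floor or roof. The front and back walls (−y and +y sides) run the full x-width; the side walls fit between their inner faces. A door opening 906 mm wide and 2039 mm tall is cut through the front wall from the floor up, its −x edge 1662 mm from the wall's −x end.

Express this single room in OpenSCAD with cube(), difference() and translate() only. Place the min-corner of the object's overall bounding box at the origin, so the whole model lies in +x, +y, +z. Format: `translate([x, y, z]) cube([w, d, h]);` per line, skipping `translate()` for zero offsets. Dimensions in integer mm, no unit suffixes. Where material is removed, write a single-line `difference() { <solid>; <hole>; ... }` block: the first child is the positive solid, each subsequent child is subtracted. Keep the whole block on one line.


difference() { cube([3550, 172, 2540]); translate([1662, 0, 0]) cube([906, 172, 2039]); }
translate([0, 5668, 0]) cube([3550, 172, 2540]);
translate([0, 172, 0]) cube([172, 5496, 2540]);
translate([3378, 172, 0]) cube([172, 5496, 2540]);


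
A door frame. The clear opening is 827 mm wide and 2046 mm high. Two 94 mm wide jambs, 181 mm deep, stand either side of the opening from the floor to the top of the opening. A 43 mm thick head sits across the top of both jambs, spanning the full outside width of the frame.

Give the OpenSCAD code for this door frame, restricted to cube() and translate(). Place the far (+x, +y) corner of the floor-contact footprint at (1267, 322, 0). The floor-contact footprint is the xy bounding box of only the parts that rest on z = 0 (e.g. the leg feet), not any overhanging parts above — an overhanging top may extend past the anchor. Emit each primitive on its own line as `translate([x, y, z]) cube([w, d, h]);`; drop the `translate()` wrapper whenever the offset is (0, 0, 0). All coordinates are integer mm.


translate([252, 141, 0]) cube([94, 181, 2046]);
translate([1173, 141, 0]) cube([94, 181, 2046]);
translate([252, 141, 2046]) cube([1015, 181, 43]);


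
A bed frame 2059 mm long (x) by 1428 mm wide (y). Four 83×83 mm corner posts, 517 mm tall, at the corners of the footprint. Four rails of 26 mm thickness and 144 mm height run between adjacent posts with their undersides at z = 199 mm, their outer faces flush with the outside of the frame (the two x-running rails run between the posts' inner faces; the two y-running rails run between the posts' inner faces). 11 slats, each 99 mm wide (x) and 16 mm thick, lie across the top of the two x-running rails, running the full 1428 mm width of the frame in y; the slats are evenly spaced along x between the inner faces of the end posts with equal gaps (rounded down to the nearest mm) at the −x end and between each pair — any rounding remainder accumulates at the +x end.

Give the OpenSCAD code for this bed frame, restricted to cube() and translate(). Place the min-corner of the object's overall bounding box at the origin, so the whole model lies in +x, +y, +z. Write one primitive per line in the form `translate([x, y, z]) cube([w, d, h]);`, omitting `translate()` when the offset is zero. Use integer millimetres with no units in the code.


// slat z = rail_z + rail_h = 199 + 144 = 343
// slat gap = ⌊(1893 − 11·99) / 12⌋ = 67
cube([83, 83, 517]);
translate([0, 1345, 0]) cube([83, 83, 517]);
translate([1976, 0, 0]) cube([83, 83, 517]);
translate([1976, 1345, 0]) cube([83, 83, 517]);
translate([83, 0, 199]) cube([1893, 26, 144]);
translate([83, 1402, 199]) cube([1893, 26, 144]);
translate([0, 83, 199]) cube([26, 1262, 144]);
translate([2033, 83, 199]) cube([26, 1262, 144]);
translate([150, 0, 343]) cube([99, 1428, 16]);
translate([316, 0, 343]) cube([99, 1428, 16]);
translate([482, 0, 343]) cube([99, 1428, 16]);
translate([648, 0, 343]) cube([99, 1428, 16]);
translate([814, 0, 343]) cube([99, 1428, 16]);
translate([980, 0, 343]) cube([99, 1428, 16]);
translate([1146, 0, 343]) cube([99, 1428, 16]);
translate([1312, 0, 343]) cube([99, 1428, 16]);
translate([1478, 0, 343]) cube([99, 1428, 16]);
translate([1644, 0, 343]) cube([99, 1428, 16]);
translate([1810, 0, 343]) cube([99, 1428, 16]);


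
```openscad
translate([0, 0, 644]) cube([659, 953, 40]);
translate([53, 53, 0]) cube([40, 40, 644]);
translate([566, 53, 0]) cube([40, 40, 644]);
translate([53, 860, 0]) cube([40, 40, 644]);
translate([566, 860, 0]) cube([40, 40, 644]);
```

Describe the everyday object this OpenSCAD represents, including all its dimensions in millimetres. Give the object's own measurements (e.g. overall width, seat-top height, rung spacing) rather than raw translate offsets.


A rectangular dining table. The top is 659×953×40 mm with its upper surface at z = 684 mm. It stands on four 40×40 mm square legs, each inset 53 mm from the nearest pair of top edges, running from the floor to the underside of the top.


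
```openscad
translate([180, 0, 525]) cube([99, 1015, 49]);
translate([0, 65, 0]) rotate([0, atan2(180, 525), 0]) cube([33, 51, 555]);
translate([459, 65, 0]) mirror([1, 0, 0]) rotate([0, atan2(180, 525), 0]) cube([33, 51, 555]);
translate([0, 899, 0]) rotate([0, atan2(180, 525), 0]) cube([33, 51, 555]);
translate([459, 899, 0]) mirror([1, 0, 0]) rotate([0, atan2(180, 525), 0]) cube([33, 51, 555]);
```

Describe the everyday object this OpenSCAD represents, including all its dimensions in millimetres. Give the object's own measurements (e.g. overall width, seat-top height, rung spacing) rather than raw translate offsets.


A sawhorse. A 99×1015×49 mm beam (x, y, z) sits on two A-frame leg pairs. Each pair is two raked legs of 33×51 mm section (51 mm along y) splaying symmetrically in x. Each leg rises 525 mm vertically over 180 mm of horizontal reach and is 555 mm long along its own axis. Every leg's outer bottom edge rests on the floor and its outer top edge meets a bottom edge of the beam — the left legs (tilting toward +x) meet the beam's −x bottom edge, the right legs (their mirror images, tilting toward −x) meet its +x bottom edge — so the leg tops tuck under the beam, the beam's underside is 525 mm above the floor, and the feet are 459 mm apart outside-to-outside with the beam centred between them. The two leg pairs are set in 65 mm from either end of the beam.


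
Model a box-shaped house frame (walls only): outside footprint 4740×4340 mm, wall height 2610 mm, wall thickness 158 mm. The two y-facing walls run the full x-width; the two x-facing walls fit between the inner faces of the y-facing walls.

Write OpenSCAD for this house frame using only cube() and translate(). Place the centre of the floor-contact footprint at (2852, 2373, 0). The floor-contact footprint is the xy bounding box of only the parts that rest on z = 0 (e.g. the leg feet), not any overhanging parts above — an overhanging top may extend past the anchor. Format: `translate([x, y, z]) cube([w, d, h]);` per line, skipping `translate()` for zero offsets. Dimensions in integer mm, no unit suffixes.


translate([482, 203, 0]) cube([4740, 158, 2610]);
translate([482, 4385, 0]) cube([4740, 158, 2610]);
translate([482, 361, 0]) cube([158, 4024, 2610]);
translate([5064, 361, 0]) cube([158, 4024, 2610]);


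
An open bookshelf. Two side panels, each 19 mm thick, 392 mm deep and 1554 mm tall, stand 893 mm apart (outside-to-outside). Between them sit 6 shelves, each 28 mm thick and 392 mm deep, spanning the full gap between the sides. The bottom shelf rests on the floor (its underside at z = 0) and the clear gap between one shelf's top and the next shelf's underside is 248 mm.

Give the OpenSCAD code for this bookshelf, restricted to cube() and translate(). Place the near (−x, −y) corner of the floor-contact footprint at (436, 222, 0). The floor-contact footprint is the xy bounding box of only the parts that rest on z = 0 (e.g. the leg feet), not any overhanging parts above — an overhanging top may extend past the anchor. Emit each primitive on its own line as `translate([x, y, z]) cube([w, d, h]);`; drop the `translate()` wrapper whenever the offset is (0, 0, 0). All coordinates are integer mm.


translate([436, 222, 0]) cube([19, 392, 1554]);
translate([1310, 222, 0]) cube([19, 392, 1554]);
translate([455, 222, 0]) cube([855, 392, 28]);
translate([455, 222, 276]) cube([855, 392, 28]);
translate([455, 222, 552]) cube([855, 392, 28]);
translate([455, 222, 828]) cube([855, 392, 28]);
translate([455, 222, 1104]) cube([855, 392, 28]);
translate([455, 222, 1380]) cube([855, 392, 28]);


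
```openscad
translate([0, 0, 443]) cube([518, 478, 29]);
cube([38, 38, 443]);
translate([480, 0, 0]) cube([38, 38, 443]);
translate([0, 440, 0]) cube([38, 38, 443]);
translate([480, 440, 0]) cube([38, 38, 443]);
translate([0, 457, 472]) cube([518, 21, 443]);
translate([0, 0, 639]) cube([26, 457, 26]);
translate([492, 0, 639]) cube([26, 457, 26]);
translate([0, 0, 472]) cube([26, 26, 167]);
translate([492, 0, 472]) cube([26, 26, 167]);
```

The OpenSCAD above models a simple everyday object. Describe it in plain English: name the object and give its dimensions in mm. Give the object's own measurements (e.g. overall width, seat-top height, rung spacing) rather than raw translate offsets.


A chair. The seat is a 518×478×29 mm slab with its top at z = 472 mm, on four 38×38 mm corner legs (flush with the seat edges, standing on z = 0). A flat backrest 21 mm thick, 443 mm tall, spans the full seat width and rises from the seat top along its +y edge, rear face flush with the rear of the seat. Two armrests of 26×26 mm section run along each side from the seat's front edge to the front of the backrest, top faces 193 mm above the seat top and outer faces flush with the seat's x-edges; a 26×26 mm post under the front of each armrest stands on the seat at the front corner.


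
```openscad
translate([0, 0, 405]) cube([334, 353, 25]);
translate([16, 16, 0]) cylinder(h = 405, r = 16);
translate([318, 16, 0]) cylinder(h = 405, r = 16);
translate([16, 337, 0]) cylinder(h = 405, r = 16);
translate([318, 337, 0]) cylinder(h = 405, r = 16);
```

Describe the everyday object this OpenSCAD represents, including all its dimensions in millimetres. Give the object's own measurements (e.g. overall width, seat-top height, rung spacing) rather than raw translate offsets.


A four-legged stool. The seat is a 334×353×25 mm slab whose top surface is at z = 430 mm; four round legs, each 32 mm in diameter, run from the floor (z = 0) to the underside of the seat, each leg's axis is inset half a diameter from the nearest pair of seat edges (so the leg's bounding box is flush with the corner).


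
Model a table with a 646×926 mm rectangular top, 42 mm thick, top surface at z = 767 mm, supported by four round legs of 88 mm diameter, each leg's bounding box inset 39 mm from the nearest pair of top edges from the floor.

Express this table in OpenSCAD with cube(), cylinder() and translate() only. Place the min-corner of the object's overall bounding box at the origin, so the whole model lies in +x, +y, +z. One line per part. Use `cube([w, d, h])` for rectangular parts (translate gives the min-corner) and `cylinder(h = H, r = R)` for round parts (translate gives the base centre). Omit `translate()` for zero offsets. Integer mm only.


translate([0, 0, 725]) cube([646, 926, 42]);
translate([83, 83, 0]) cylinder(h = 725, r = 44);
translate([563, 83, 0]) cylinder(h = 725, r = 44);
translate([83, 843, 0]) cylinder(h = 725, r = 44);
translate([563, 843, 0]) cylinder(h = 725, r = 44);


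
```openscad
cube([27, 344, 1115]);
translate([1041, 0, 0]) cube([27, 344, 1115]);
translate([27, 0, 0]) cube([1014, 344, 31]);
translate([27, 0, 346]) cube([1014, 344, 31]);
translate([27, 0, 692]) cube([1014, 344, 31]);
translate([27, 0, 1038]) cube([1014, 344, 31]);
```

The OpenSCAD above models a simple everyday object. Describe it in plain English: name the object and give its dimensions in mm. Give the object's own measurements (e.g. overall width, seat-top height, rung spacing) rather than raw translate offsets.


An open bookshelf. Two side panels, each 27 mm thick, 344 mm deep and 1115 mm tall, stand 1068 mm apart (outside-to-outside). Between them sit 4 shelves, each 31 mm thick and 344 mm deep, spanning the full gap between the sides. The bottom shelf rests on the floor (its underside at z = 0) and the clear gap between one shelf's top and the next shelf's underside is 315 mm.


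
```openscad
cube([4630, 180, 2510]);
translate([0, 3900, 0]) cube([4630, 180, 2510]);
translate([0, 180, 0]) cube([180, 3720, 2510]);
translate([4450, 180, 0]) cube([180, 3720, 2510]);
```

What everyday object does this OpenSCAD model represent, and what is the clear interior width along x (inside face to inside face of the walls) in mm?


A house (or room) frame. The interior width is 4270 mm.

Four 2510 mm walls enclosing a rectangle with no floor or roof — a room or house frame. Outside width is 4630 mm and wall thickness is 180 mm, so the interior width is 4630 − 2 × 180 = 4270 mm.


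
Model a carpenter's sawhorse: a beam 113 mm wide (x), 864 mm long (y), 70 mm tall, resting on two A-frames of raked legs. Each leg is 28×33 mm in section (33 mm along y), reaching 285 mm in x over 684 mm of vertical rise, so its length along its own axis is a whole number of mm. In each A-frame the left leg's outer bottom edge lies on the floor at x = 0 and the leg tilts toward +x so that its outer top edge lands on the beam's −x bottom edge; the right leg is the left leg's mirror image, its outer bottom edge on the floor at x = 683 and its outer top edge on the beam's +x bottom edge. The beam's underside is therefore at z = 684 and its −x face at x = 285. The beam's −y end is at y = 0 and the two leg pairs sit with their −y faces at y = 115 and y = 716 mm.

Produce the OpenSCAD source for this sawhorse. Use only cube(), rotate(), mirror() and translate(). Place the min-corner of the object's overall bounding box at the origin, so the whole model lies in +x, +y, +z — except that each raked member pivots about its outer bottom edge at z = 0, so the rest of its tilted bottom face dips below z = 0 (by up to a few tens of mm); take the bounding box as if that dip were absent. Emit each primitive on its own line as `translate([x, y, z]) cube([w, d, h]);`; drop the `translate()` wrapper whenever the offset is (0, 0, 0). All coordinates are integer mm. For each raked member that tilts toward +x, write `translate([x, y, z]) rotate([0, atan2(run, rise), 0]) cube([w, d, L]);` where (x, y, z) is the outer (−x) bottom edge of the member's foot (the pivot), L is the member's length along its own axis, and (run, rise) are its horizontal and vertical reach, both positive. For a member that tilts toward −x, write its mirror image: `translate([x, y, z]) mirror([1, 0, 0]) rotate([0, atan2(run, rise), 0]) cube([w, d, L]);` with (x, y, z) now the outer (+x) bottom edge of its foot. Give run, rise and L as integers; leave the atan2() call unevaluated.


// leg length = √(285² + 684²) = 741
// right-leg outer foot x = 2·285 + 113 = 683
// beam min-corner = (285, 0, 684)
translate([285, 0, 684]) cube([113, 864, 70]);
translate([0, 115, 0]) rotate([0, atan2(285, 684), 0]) cube([28, 33, 741]);
translate([683, 115, 0]) mirror([1, 0, 0]) rotate([0, atan2(285, 684), 0]) cube([28, 33, 741]);
translate([0, 716, 0]) rotate([0, atan2(285, 684), 0]) cube([28, 33, 741]);
translate([683, 716, 0]) mirror([1, 0, 0]) rotate([0, atan2(285, 684), 0]) cube([28, 33, 741]);


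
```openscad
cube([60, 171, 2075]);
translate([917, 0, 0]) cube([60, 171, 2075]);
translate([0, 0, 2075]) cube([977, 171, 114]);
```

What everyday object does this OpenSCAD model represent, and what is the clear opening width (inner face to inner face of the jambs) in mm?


A door frame. The clear opening width is 857 mm.

Two 2075 mm tall posts with a header on top — a door frame. The left jamb is 60 mm wide at x = 0; the right jamb starts at x = 917. The clear opening is 917 − 60 = 857 mm.


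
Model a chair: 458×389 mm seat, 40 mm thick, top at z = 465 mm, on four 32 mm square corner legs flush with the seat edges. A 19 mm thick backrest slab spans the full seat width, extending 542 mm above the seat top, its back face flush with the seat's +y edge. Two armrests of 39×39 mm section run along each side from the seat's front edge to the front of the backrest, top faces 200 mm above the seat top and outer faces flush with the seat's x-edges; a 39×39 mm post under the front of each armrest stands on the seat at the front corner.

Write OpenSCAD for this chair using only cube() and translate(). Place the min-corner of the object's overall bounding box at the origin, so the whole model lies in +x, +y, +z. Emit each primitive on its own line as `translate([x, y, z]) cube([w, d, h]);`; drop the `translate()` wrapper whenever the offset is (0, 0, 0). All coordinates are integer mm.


translate([0, 0, 425]) cube([458, 389, 40]);
cube([32, 32, 425]);
translate([426, 0, 0]) cube([32, 32, 425]);
translate([0, 357, 0]) cube([32, 32, 425]);
translate([426, 357, 0]) cube([32, 32, 425]);
translate([0, 370, 465]) cube([458, 19, 542]);
translate([0, 0, 626]) cube([39, 370, 39]);
translate([419, 0, 626]) cube([39, 370, 39]);
translate([0, 0, 465]) cube([39, 39, 161]);
translate([419, 0, 465]) cube([39, 39, 161]);


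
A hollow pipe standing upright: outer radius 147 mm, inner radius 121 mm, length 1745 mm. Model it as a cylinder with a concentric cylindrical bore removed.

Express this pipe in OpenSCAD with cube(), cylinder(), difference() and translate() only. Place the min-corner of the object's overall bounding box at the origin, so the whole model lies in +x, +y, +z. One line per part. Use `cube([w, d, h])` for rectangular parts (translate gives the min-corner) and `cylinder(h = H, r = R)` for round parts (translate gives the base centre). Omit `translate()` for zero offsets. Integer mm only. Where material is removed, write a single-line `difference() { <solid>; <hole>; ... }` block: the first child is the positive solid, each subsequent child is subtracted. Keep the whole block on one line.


difference() { translate([147, 147, 0]) cylinder(h = 1745, r = 147); translate([147, 147, 0]) cylinder(h = 1745, r = 121); }


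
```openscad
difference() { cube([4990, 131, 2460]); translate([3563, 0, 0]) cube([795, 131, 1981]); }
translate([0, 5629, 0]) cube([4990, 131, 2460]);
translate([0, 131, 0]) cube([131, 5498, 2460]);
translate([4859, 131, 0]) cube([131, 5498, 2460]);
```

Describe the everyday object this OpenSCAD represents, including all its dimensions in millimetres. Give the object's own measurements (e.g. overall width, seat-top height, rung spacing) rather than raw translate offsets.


A single room: four walls, each 2460 mm tall and 131 mm thick, enclosing an outside footprint 4990×5760 mm (x × y), no floor or roof. The front and back walls (−y and +y sides) run the full x-width; the side walls fit between their inner faces. A door opening 795 mm wide and 1981 mm tall is cut through the front wall from the floor up, its −x edge 3563 mm from the wall's −x end.


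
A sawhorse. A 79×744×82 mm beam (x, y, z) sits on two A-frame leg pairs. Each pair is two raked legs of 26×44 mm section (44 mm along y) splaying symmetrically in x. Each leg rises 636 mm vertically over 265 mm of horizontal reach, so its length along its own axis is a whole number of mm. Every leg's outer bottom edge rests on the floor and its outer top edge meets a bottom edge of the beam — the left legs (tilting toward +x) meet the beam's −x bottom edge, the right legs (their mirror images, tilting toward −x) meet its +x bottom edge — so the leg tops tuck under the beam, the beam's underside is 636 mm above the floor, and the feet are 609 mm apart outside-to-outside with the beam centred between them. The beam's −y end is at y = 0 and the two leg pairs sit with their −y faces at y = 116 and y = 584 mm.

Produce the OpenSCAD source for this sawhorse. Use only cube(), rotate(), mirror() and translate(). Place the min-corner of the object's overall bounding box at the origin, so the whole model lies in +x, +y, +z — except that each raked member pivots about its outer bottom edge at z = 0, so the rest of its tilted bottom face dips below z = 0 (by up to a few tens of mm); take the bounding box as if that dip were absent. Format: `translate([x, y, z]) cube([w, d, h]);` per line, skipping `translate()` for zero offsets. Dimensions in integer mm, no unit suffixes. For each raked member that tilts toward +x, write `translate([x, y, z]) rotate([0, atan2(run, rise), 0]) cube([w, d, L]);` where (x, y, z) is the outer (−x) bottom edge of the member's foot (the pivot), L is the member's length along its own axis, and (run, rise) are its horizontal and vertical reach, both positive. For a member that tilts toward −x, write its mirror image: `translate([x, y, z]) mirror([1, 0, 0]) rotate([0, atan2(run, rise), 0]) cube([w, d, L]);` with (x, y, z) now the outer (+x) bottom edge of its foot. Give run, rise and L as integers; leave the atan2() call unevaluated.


// leg length = √(265² + 636²) = 689
// right-leg outer foot x = 2·265 + 79 = 609
// beam min-corner = (265, 0, 636)
translate([265, 0, 636]) cube([79, 744, 82]);
translate([0, 116, 0]) rotate([0, atan2(265, 636), 0]) cube([26, 44, 689]);
translate([609, 116, 0]) mirror([1, 0, 0]) rotate([0, atan2(265, 636), 0]) cube([26, 44, 689]);
translate([0, 584, 0]) rotate([0, atan2(265, 636), 0]) cube([26, 44, 689]);
translate([609, 584, 0]) mirror([1, 0, 0]) rotate([0, atan2(265, 636), 0]) cube([26, 44, 689]);


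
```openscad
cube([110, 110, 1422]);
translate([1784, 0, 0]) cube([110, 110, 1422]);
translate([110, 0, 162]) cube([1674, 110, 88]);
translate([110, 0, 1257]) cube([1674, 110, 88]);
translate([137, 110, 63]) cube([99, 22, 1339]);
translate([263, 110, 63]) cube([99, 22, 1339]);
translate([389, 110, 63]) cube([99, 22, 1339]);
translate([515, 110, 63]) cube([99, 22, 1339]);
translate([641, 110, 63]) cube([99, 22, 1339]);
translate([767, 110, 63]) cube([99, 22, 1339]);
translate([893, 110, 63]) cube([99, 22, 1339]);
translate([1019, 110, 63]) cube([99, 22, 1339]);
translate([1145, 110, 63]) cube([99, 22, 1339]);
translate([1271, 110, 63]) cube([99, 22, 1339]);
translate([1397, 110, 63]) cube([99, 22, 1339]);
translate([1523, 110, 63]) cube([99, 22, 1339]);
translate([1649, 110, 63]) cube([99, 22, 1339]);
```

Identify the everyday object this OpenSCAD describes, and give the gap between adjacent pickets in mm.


A fence section. The picket gap is 27 mm.

Two posts, two rails, 13 pickets — a fence section. Span 1674 mm holds 13 pickets of 99 mm with 14 equal gaps: ⌊(1674 − 13·99) / 14⌋ = 27 mm.


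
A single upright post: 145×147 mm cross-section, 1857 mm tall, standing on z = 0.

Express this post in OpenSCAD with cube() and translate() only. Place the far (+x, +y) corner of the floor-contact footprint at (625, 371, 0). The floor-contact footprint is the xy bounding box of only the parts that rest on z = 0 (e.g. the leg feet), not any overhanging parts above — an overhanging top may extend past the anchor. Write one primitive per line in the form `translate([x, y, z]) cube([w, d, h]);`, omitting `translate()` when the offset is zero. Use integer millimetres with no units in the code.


translate([480, 224, 0]) cube([145, 147, 1857]);


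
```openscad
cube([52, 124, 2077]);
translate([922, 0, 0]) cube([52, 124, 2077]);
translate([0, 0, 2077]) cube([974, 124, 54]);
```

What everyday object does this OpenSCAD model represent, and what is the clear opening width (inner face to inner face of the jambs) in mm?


A door frame. The clear opening width is 870 mm.

Two 2077 mm tall posts with a header on top — a door frame. The left jamb is 52 mm wide at x = 0; the right jamb starts at x = 922. The clear opening is 922 − 52 = 870 mm.


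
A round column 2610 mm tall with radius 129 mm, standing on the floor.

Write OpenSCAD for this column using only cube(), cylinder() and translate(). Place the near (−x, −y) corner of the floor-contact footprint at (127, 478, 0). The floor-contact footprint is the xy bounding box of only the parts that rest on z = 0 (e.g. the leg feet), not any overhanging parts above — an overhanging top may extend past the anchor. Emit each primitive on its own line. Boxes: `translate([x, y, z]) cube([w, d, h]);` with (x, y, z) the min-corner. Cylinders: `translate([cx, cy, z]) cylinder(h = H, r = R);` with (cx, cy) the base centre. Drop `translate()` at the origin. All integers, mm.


translate([256, 607, 0]) cylinder(h = 2610, r = 129);


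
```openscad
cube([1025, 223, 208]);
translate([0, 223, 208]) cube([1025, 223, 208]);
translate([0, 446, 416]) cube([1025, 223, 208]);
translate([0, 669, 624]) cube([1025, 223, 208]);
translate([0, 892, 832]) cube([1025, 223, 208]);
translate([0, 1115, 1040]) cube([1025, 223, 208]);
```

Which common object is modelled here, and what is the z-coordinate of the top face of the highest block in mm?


A staircase. The total rise is 1248 mm.

6 identical blocks, each offset up and back from the previous — a staircase. Each step is 208 mm tall and there are 6 of them, so the total rise is 6 × 208 = 1248 mm.


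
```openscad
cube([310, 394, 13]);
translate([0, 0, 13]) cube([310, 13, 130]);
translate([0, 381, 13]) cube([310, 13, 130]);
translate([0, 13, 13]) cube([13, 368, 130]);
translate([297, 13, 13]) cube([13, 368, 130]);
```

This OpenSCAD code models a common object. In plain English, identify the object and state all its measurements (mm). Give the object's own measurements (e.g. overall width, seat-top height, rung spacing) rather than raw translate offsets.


An open-topped rectangular box: outside dimensions 310×394×143 mm, with a uniform wall and base thickness of 13 mm. The base is a full 310×394 slab on the floor; four walls sit on top of the base. The front and back walls (the −y and +y sides) span the full width; the two side walls fit between them.


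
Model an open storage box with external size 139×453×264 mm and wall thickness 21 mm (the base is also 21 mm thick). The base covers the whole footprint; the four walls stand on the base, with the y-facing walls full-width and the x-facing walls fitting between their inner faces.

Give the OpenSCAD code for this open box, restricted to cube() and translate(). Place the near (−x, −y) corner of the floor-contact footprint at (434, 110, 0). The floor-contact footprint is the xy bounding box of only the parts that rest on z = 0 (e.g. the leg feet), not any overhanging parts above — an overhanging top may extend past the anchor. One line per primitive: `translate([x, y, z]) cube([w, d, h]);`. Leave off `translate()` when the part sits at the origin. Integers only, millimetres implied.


translate([434, 110, 0]) cube([139, 453, 21]);
translate([434, 110, 21]) cube([139, 21, 243]);
translate([434, 542, 21]) cube([139, 21, 243]);
translate([434, 131, 21]) cube([21, 411, 243]);
translate([552, 131, 21]) cube([21, 411, 243]);


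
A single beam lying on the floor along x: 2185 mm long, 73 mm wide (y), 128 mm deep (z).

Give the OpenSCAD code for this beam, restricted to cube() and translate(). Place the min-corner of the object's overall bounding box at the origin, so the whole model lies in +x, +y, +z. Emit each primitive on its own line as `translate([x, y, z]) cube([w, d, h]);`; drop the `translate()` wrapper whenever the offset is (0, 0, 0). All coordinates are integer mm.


cube([2185, 73, 128]);


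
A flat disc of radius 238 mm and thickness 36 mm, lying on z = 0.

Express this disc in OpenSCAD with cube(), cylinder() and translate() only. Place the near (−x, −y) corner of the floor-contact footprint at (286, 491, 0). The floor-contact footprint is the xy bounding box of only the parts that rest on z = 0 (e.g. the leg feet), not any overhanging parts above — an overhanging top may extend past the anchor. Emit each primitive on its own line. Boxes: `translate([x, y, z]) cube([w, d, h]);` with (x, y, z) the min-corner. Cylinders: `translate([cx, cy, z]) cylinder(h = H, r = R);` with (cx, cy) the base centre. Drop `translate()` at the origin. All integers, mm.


translate([524, 729, 0]) cylinder(h = 36, r = 238);


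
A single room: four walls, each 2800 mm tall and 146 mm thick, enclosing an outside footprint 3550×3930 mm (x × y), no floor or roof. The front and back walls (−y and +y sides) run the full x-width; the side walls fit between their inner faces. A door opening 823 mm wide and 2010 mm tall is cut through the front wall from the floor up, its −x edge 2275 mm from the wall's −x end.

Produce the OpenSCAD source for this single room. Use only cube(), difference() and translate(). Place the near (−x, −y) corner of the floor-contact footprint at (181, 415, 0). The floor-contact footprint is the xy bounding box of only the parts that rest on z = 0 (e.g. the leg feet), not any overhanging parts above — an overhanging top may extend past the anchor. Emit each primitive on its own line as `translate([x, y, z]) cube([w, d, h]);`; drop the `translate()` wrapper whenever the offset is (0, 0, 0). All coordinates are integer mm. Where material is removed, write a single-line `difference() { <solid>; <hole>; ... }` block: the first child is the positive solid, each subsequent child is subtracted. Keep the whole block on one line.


difference() { translate([181, 415, 0]) cube([3550, 146, 2800]); translate([2456, 415, 0]) cube([823, 146, 2010]); }
translate([181, 4199, 0]) cube([3550, 146, 2800]);
translate([181, 561, 0]) cube([146, 3638, 2800]);
translate([3585, 561, 0]) cube([146, 3638, 2800]);


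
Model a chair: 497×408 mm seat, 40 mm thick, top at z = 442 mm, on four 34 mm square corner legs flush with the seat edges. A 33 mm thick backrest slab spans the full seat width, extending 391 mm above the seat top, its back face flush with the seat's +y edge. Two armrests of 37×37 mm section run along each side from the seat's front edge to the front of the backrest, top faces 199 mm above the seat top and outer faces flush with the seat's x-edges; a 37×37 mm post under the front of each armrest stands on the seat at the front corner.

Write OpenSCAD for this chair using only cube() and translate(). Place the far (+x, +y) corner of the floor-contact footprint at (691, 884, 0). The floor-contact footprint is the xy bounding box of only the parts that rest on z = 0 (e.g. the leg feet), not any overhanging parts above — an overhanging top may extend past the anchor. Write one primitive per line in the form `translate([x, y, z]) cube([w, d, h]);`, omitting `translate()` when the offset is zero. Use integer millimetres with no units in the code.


translate([194, 476, 402]) cube([497, 408, 40]);
translate([194, 476, 0]) cube([34, 34, 402]);
translate([657, 476, 0]) cube([34, 34, 402]);
translate([194, 850, 0]) cube([34, 34, 402]);
translate([657, 850, 0]) cube([34, 34, 402]);
translate([194, 851, 442]) cube([497, 33, 391]);
translate([194, 476, 604]) cube([37, 375, 37]);
translate([654, 476, 604]) cube([37, 375, 37]);
translate([194, 476, 442]) cube([37, 37, 162]);
translate([654, 476, 442]) cube([37, 37, 162]);


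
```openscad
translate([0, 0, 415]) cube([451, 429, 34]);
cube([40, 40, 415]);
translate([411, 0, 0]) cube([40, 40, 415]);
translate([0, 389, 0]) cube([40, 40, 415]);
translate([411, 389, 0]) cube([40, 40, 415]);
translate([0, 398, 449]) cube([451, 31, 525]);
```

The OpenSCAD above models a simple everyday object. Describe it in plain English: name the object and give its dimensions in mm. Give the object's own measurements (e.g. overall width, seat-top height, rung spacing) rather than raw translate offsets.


A chair. The seat is a 451×429×34 mm slab with its top at z = 449 mm, on four 40×40 mm corner legs (flush with the seat edges, standing on z = 0). A flat backrest 31 mm thick, 525 mm tall, spans the full seat width and rises from the seat top along its +y edge, rear face flush with the rear of the seat.


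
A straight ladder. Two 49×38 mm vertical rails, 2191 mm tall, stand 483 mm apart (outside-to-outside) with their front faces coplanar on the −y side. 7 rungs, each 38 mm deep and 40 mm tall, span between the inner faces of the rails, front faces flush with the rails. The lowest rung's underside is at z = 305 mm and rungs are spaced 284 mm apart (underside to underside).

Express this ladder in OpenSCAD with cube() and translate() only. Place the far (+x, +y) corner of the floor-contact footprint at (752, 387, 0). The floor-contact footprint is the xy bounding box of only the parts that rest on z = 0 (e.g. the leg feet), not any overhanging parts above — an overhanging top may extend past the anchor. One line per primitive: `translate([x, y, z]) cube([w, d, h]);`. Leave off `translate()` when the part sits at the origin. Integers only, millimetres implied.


translate([269, 349, 0]) cube([49, 38, 2191]);
translate([703, 349, 0]) cube([49, 38, 2191]);
translate([318, 349, 305]) cube([385, 38, 40]);
translate([318, 349, 589]) cube([385, 38, 40]);
translate([318, 349, 873]) cube([385, 38, 40]);
translate([318, 349, 1157]) cube([385, 38, 40]);
translate([318, 349, 1441]) cube([385, 38, 40]);
translate([318, 349, 1725]) cube([385, 38, 40]);
translate([318, 349, 2009]) cube([385, 38, 40]);


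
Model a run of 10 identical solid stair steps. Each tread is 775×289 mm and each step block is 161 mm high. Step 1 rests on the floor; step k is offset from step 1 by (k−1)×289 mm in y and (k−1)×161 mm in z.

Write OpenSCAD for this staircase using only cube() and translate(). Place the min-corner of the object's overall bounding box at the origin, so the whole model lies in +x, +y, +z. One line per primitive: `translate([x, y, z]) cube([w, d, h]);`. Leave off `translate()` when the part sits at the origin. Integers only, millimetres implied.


cube([775, 289, 161]);
translate([0, 289, 161]) cube([775, 289, 161]);
translate([0, 578, 322]) cube([775, 289, 161]);
translate([0, 867, 483]) cube([775, 289, 161]);
translate([0, 1156, 644]) cube([775, 289, 161]);
translate([0, 1445, 805]) cube([775, 289, 161]);
translate([0, 1734, 966]) cube([775, 289, 161]);
translate([0, 2023, 1127]) cube([775, 289, 161]);
translate([0, 2312, 1288]) cube([775, 289, 161]);
translate([0, 2601, 1449]) cube([775, 289, 161]);
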